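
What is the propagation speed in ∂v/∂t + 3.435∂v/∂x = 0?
Speed = 3.435. Information travels along x - 3.435t = const (rightward).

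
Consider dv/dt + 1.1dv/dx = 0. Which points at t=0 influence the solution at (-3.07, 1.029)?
A single point: x = -4.2019. The characteristic through (-3.07, 1.029) is x - 1.1t = const, so x = -3.07 - 1.1·1.029 = -4.2019.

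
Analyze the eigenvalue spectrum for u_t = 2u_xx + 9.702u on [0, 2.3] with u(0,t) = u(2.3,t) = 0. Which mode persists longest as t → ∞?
Eigenvalues: λₙ = 2n²π²/2.3² - 9.702.
First three modes:
  n=1: λ₁ = 2π²/2.3² - 9.702 ≈ -5.971
  n=2: λ₂ = 8π²/2.3² - 9.702 ≈ 5.224
  n=3: λ₃ = 18π²/2.3² - 9.702 ≈ 23.881
Since 2π²/2.3² ≈ 3.731 < 9.702, λ₁ < 0.
The n=1 mode grows fastest (−λₙ is largest for n=1) → dominates.
Asymptotic: u ~ c₁ sin(πx/2.3) e^{5.971t} (exponential growth at rate −λ₁ ≈ 5.971).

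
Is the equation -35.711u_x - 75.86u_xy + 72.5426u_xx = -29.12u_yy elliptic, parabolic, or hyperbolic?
Rewriting in standard form: 72.5426u_xx - 75.86u_xy + 29.12u_yy - 35.711u_x = 0. Computing B² - 4AC with A = 72.5426, B = -75.86, C = 29.12: discriminant = -2695.022448 (negative). Answer: elliptic.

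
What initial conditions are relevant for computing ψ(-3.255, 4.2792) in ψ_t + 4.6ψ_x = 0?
A single point: x = -22.93932. The characteristic through (-3.255, 4.2792) is x - 4.6t = const, so x = -3.255 - 4.6·4.2792 = -22.93932.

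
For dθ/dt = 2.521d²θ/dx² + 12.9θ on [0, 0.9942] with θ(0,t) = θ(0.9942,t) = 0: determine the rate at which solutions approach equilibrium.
Eigenvalues: λₙ = 2.521n²π²/0.9942² - 12.9.
First three modes:
  n=1: λ₁ = 2.521π²/0.9942² - 12.9 ≈ 12.272
  n=2: λ₂ = 10.084π²/0.9942² - 12.9 ≈ 87.79
  n=3: λ₃ = 22.689π²/0.9942² - 12.9 ≈ 213.652
Since 2.521π²/0.9942² ≈ 25.172 > 12.9, all λₙ > 0.
The n=1 mode decays slowest → dominates as t → ∞.
Asymptotic: θ ~ c₁ sin(πx/0.9942) e^{-λ₁t} with decay rate λ₁ ≈ 12.272.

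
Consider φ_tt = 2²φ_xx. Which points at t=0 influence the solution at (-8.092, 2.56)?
Domain of dependence: [-13.212, -2.972]. Signals travel at speed 2, so data within |x - -8.092| ≤ 2·2.56 = 5.12 can reach the point.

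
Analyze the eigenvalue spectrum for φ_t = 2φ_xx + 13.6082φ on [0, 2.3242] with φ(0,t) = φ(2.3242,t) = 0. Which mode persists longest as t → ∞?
Eigenvalues: λₙ = 2n²π²/2.3242² - 13.6082.
First three modes:
  n=1: λ₁ = 2π²/2.3242² - 13.6082 ≈ -9.954
  n=2: λ₂ = 8π²/2.3242² - 13.6082 ≈ 1.008
  n=3: λ₃ = 18π²/2.3242² - 13.6082 ≈ 19.279
Since 2π²/2.3242² ≈ 3.654 < 13.6082, λ₁ < 0.
The n=1 mode grows fastest (−λₙ is largest for n=1) → dominates.
Asymptotic: φ ~ c₁ sin(πx/2.3242) e^{9.954t} (exponential growth at rate −λ₁ ≈ 9.954).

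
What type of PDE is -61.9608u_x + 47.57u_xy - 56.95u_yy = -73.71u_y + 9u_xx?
Rewriting in standard form: -9u_xx + 47.57u_xy - 56.95u_yy - 61.9608u_x + 73.71u_y = 0. With A = -9, B = 47.57, C = -56.95, the discriminant is 212.7049. This is a hyperbolic PDE.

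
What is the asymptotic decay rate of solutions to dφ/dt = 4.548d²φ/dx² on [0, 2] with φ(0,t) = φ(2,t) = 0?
Eigenvalues: λₙ = 4.548n²π²/2².
First three modes:
  n=1: λ₁ = 4.548π²/2² ≈ 11.222
  n=2: λ₂ = 18.192π²/2² ≈ 44.887 (4× faster decay)
  n=3: λ₃ = 40.932π²/2² ≈ 100.996 (9× faster decay)
As t → ∞, higher modes decay exponentially faster. The n=1 mode dominates: φ ~ c₁ sin(πx/2) e^{-λ₁t}.
Decay rate: λ₁ = 4.548π²/2² ≈ 11.222.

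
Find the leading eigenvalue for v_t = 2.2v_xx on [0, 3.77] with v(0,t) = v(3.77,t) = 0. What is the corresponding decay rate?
Eigenvalues: λₙ = 2.2n²π²/3.77².
First three modes:
  n=1: λ₁ = 2.2π²/3.77² ≈ 1.528
  n=2: λ₂ = 8.8π²/3.77² ≈ 6.111 (4× faster decay)
  n=3: λ₃ = 19.8π²/3.77² ≈ 13.749 (9× faster decay)
As t → ∞, higher modes decay exponentially faster. The n=1 mode dominates: v ~ c₁ sin(πx/3.77) e^{-λ₁t}.
Decay rate: λ₁ = 2.2π²/3.77² ≈ 1.528.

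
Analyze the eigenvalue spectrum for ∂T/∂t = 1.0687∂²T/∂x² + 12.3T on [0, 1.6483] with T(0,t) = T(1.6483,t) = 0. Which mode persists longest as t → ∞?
Eigenvalues: λₙ = 1.0687n²π²/1.6483² - 12.3.
First three modes:
  n=1: λ₁ = 1.0687π²/1.6483² - 12.3 ≈ -8.418
  n=2: λ₂ = 4.2748π²/1.6483² - 12.3 ≈ 3.229
  n=3: λ₃ = 9.6183π²/1.6483² - 12.3 ≈ 22.64
Since 1.0687π²/1.6483² ≈ 3.882 < 12.3, λ₁ < 0.
The n=1 mode grows fastest (−λₙ is largest for n=1) → dominates.
Asymptotic: T ~ c₁ sin(πx/1.6483) e^{8.418t} (exponential growth at rate −λ₁ ≈ 8.418).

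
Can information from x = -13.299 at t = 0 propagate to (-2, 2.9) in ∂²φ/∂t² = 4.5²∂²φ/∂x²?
Yes. The domain of dependence is [-15.05, 11.05], and -13.299 ∈ [-15.05, 11.05].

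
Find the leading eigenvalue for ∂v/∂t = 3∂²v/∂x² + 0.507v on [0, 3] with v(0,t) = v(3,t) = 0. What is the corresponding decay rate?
Eigenvalues: λₙ = 3n²π²/3² - 0.507.
First three modes:
  n=1: λ₁ = 3π²/3² - 0.507 ≈ 2.783
  n=2: λ₂ = 12π²/3² - 0.507 ≈ 12.652
  n=3: λ₃ = 27π²/3² - 0.507 ≈ 29.102
Since 3π²/3² ≈ 3.29 > 0.507, all λₙ > 0.
The n=1 mode decays slowest → dominates as t → ∞.
Asymptotic: v ~ c₁ sin(πx/3) e^{-λ₁t} with decay rate λ₁ ≈ 2.783.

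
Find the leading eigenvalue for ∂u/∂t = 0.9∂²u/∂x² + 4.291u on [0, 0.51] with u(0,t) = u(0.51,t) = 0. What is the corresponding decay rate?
Eigenvalues: λₙ = 0.9n²π²/0.51² - 4.291.
First three modes:
  n=1: λ₁ = 0.9π²/0.51² - 4.291 ≈ 29.86
  n=2: λ₂ = 3.6π²/0.51² - 4.291 ≈ 132.313
  n=3: λ₃ = 8.1π²/0.51² - 4.291 ≈ 303.067
Since 0.9π²/0.51² ≈ 34.151 > 4.291, all λₙ > 0.
The n=1 mode decays slowest → dominates as t → ∞.
Asymptotic: u ~ c₁ sin(πx/0.51) e^{-λ₁t} with decay rate λ₁ ≈ 29.86.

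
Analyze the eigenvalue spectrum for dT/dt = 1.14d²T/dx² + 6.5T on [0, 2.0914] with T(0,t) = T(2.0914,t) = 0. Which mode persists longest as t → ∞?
Eigenvalues: λₙ = 1.14n²π²/2.0914² - 6.5.
First three modes:
  n=1: λ₁ = 1.14π²/2.0914² - 6.5 ≈ -3.928
  n=2: λ₂ = 4.56π²/2.0914² - 6.5 ≈ 3.789
  n=3: λ₃ = 10.26π²/2.0914² - 6.5 ≈ 16.651
Since 1.14π²/2.0914² ≈ 2.572 < 6.5, λ₁ < 0.
The n=1 mode grows fastest (−λₙ is largest for n=1) → dominates.
Asymptotic: T ~ c₁ sin(πx/2.0914) e^{3.928t} (exponential growth at rate −λ₁ ≈ 3.928).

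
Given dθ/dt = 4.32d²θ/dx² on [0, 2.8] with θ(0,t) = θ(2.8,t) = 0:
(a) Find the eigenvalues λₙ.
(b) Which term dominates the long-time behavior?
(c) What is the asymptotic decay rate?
Eigenvalues: λₙ = 4.32n²π²/2.8².
First three modes:
  n=1: λ₁ = 4.32π²/2.8² ≈ 5.438
  n=2: λ₂ = 17.28π²/2.8² ≈ 21.753 (4× faster decay)
  n=3: λ₃ = 38.88π²/2.8² ≈ 48.945 (9× faster decay)
As t → ∞, higher modes decay exponentially faster. The n=1 mode dominates: θ ~ c₁ sin(πx/2.8) e^{-λ₁t}.
Decay rate: λ₁ = 4.32π²/2.8² ≈ 5.438.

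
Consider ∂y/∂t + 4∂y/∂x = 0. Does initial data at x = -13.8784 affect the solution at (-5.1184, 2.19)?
Yes. The characteristic through (-5.1184, 2.19) passes through x = -13.8784.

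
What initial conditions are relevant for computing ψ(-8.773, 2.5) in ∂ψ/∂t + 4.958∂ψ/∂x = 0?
A single point: x = -21.168. The characteristic through (-8.773, 2.5) is x - 4.958t = const, so x = -8.773 - 4.958·2.5 = -21.168.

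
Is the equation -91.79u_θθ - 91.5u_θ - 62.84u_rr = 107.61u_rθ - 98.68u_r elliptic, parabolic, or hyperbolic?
Rewriting in standard form: -62.84u_rr - 107.61u_rθ - 91.79u_θθ + 98.68u_r - 91.5u_θ = 0. Computing B² - 4AC with A = -62.84, B = -107.61, C = -91.79: discriminant = -11492.4223 (negative). Answer: elliptic.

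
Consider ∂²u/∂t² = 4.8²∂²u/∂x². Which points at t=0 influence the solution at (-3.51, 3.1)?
Domain of dependence: [-18.39, 11.37]. Signals travel at speed 4.8, so data within |x - -3.51| ≤ 4.8·3.1 = 14.88 can reach the point.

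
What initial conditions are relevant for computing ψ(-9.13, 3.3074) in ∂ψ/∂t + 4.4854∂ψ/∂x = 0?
A single point: x = -23.96501196. The characteristic through (-9.13, 3.3074) is x - 4.4854t = const, so x = -9.13 - 4.4854·3.3074 = -23.96501196.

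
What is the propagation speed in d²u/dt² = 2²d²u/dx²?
Speed = 2. Information travels along characteristics x = x₀ ± 2t.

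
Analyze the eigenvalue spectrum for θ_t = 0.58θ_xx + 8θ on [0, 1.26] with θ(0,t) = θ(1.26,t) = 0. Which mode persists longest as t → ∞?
Eigenvalues: λₙ = 0.58n²π²/1.26² - 8.
First three modes:
  n=1: λ₁ = 0.58π²/1.26² - 8 ≈ -4.394
  n=2: λ₂ = 2.32π²/1.26² - 8 ≈ 6.423
  n=3: λ₃ = 5.22π²/1.26² - 8 ≈ 24.451
Since 0.58π²/1.26² ≈ 3.606 < 8, λ₁ < 0.
The n=1 mode grows fastest (−λₙ is largest for n=1) → dominates.
Asymptotic: θ ~ c₁ sin(πx/1.26) e^{4.394t} (exponential growth at rate −λ₁ ≈ 4.394).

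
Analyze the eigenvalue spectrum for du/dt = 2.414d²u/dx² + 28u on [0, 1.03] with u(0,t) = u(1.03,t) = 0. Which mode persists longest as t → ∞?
Eigenvalues: λₙ = 2.414n²π²/1.03² - 28.
First three modes:
  n=1: λ₁ = 2.414π²/1.03² - 28 ≈ -5.542
  n=2: λ₂ = 9.656π²/1.03² - 28 ≈ 61.83
  n=3: λ₃ = 21.726π²/1.03² - 28 ≈ 174.118
Since 2.414π²/1.03² ≈ 22.458 < 28, λ₁ < 0.
The n=1 mode grows fastest (−λₙ is largest for n=1) → dominates.
Asymptotic: u ~ c₁ sin(πx/1.03) e^{5.542t} (exponential growth at rate −λ₁ ≈ 5.542).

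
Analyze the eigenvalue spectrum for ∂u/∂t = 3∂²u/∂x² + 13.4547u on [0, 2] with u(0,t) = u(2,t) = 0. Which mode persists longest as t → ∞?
Eigenvalues: λₙ = 3n²π²/2² - 13.4547.
First three modes:
  n=1: λ₁ = 3π²/2² - 13.4547 ≈ -6.052
  n=2: λ₂ = 12π²/2² - 13.4547 ≈ 16.154
  n=3: λ₃ = 27π²/2² - 13.4547 ≈ 53.165
Since 3π²/2² ≈ 7.402 < 13.4547, λ₁ < 0.
The n=1 mode grows fastest (−λₙ is largest for n=1) → dominates.
Asymptotic: u ~ c₁ sin(πx/2) e^{6.052t} (exponential growth at rate −λ₁ ≈ 6.052).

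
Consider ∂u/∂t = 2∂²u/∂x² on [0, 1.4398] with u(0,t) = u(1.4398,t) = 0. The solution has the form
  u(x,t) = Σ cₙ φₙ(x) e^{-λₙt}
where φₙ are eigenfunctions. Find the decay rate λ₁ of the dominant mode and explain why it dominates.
Eigenvalues: λₙ = 2n²π²/1.4398².
First three modes:
  n=1: λ₁ = 2π²/1.4398² ≈ 9.522
  n=2: λ₂ = 8π²/1.4398² ≈ 38.088 (4× faster decay)
  n=3: λ₃ = 18π²/1.4398² ≈ 85.697 (9× faster decay)
As t → ∞, higher modes decay exponentially faster. The n=1 mode dominates: u ~ c₁ sin(πx/1.4398) e^{-λ₁t}.
Decay rate: λ₁ = 2π²/1.4398² ≈ 9.522.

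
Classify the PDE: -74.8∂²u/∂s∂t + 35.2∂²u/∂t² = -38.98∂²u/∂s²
Rewriting in standard form: 38.98∂²u/∂s² - 74.8∂²u/∂s∂t + 35.2∂²u/∂t² = 0. A = 38.98, B = -74.8, C = 35.2. Discriminant B² - 4AC = 106.656. Since 106.656 > 0, hyperbolic.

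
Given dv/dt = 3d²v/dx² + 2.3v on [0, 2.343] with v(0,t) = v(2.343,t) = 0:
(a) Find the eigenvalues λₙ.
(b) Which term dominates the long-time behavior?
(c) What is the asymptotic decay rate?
Eigenvalues: λₙ = 3n²π²/2.343² - 2.3.
First three modes:
  n=1: λ₁ = 3π²/2.343² - 2.3 ≈ 3.094
  n=2: λ₂ = 12π²/2.343² - 2.3 ≈ 19.274
  n=3: λ₃ = 27π²/2.343² - 2.3 ≈ 46.242
Since 3π²/2.343² ≈ 5.394 > 2.3, all λₙ > 0.
The n=1 mode decays slowest → dominates as t → ∞.
Asymptotic: v ~ c₁ sin(πx/2.343) e^{-λ₁t} with decay rate λ₁ ≈ 3.094.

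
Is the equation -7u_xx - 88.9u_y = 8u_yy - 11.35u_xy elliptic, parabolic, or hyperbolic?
Rewriting in standard form: -7u_xx + 11.35u_xy - 8u_yy - 88.9u_y = 0. Computing B² - 4AC with A = -7, B = 11.35, C = -8: discriminant = -95.1775 (negative). Answer: elliptic.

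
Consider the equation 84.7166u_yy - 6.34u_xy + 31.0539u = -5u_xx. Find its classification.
Rewriting in standard form: 5u_xx - 6.34u_xy + 84.7166u_yy + 31.0539u = 0. Elliptic. (A = 5, B = -6.34, C = 84.7166 gives B² - 4AC = -1654.1364.)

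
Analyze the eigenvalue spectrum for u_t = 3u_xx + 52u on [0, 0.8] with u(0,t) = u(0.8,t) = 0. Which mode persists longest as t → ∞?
Eigenvalues: λₙ = 3n²π²/0.8² - 52.
First three modes:
  n=1: λ₁ = 3π²/0.8² - 52 ≈ -5.736
  n=2: λ₂ = 12π²/0.8² - 52 ≈ 133.055
  n=3: λ₃ = 27π²/0.8² - 52 ≈ 364.374
Since 3π²/0.8² ≈ 46.264 < 52, λ₁ < 0.
The n=1 mode grows fastest (−λₙ is largest for n=1) → dominates.
Asymptotic: u ~ c₁ sin(πx/0.8) e^{5.736t} (exponential growth at rate −λ₁ ≈ 5.736).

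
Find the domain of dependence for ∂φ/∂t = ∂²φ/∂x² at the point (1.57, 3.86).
The entire real line. The heat equation has infinite propagation speed: any initial disturbance instantly affects all points (though exponentially small far away).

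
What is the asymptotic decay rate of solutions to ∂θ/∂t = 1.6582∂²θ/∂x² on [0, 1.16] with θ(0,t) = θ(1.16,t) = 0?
Eigenvalues: λₙ = 1.6582n²π²/1.16².
First three modes:
  n=1: λ₁ = 1.6582π²/1.16² ≈ 12.162
  n=2: λ₂ = 6.6328π²/1.16² ≈ 48.65 (4× faster decay)
  n=3: λ₃ = 14.9238π²/1.16² ≈ 109.462 (9× faster decay)
As t → ∞, higher modes decay exponentially faster. The n=1 mode dominates: θ ~ c₁ sin(πx/1.16) e^{-λ₁t}.
Decay rate: λ₁ = 1.6582π²/1.16² ≈ 12.162.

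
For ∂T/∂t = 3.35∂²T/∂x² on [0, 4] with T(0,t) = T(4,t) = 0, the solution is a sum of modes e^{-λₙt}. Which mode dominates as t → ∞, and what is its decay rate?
Eigenvalues: λₙ = 3.35n²π²/4².
First three modes:
  n=1: λ₁ = 3.35π²/4² ≈ 2.066
  n=2: λ₂ = 13.4π²/4² ≈ 8.266 (4× faster decay)
  n=3: λ₃ = 30.15π²/4² ≈ 18.598 (9× faster decay)
As t → ∞, higher modes decay exponentially faster. The n=1 mode dominates: T ~ c₁ sin(πx/4) e^{-λ₁t}.
Decay rate: λ₁ = 3.35π²/4² ≈ 2.066.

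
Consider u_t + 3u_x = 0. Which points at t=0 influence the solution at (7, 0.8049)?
A single point: x = 4.5853. The characteristic through (7, 0.8049) is x - 3t = const, so x = 7 - 3·0.8049 = 4.5853.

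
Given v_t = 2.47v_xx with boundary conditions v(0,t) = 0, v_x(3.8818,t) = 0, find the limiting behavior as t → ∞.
v → 0. Heat escapes through the Dirichlet boundary.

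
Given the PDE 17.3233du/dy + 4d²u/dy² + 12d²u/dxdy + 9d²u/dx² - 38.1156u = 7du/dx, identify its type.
Rewriting in standard form: 9d²u/dx² + 12d²u/dxdy + 4d²u/dy² - 7du/dx + 17.3233du/dy - 38.1156u = 0. The second-order coefficients are A = 9, B = 12, C = 4. Since B² - 4AC = 0 = 0, this is a parabolic PDE.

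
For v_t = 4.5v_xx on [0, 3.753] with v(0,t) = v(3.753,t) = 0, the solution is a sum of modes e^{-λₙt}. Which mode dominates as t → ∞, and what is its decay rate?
Eigenvalues: λₙ = 4.5n²π²/3.753².
First three modes:
  n=1: λ₁ = 4.5π²/3.753² ≈ 3.153
  n=2: λ₂ = 18π²/3.753² ≈ 12.613 (4× faster decay)
  n=3: λ₃ = 40.5π²/3.753² ≈ 28.379 (9× faster decay)
As t → ∞, higher modes decay exponentially faster. The n=1 mode dominates: v ~ c₁ sin(πx/3.753) e^{-λ₁t}.
Decay rate: λ₁ = 4.5π²/3.753² ≈ 3.153.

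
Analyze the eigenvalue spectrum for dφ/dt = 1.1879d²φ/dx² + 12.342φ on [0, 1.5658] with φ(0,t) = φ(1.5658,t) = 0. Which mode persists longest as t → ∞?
Eigenvalues: λₙ = 1.1879n²π²/1.5658² - 12.342.
First three modes:
  n=1: λ₁ = 1.1879π²/1.5658² - 12.342 ≈ -7.56
  n=2: λ₂ = 4.7516π²/1.5658² - 12.342 ≈ 6.786
  n=3: λ₃ = 10.6911π²/1.5658² - 12.342 ≈ 30.696
Since 1.1879π²/1.5658² ≈ 4.782 < 12.342, λ₁ < 0.
The n=1 mode grows fastest (−λₙ is largest for n=1) → dominates.
Asymptotic: φ ~ c₁ sin(πx/1.5658) e^{7.56t} (exponential growth at rate −λ₁ ≈ 7.56).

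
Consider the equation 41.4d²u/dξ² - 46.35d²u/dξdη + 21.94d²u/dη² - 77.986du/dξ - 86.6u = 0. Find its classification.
Elliptic. (A = 41.4, B = -46.35, C = 21.94 gives B² - 4AC = -1484.9415.)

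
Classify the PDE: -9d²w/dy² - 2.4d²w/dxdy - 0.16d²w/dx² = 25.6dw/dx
Rewriting in standard form: -0.16d²w/dx² - 2.4d²w/dxdy - 9d²w/dy² - 25.6dw/dx = 0. A = -0.16, B = -2.4, C = -9. Discriminant B² - 4AC = 0. Since 0 = 0, parabolic.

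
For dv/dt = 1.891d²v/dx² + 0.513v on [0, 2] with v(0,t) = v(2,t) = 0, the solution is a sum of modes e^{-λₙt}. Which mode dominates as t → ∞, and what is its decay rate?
Eigenvalues: λₙ = 1.891n²π²/2² - 0.513.
First three modes:
  n=1: λ₁ = 1.891π²/2² - 0.513 ≈ 4.153
  n=2: λ₂ = 7.564π²/2² - 0.513 ≈ 18.15
  n=3: λ₃ = 17.019π²/2² - 0.513 ≈ 41.48
Since 1.891π²/2² ≈ 4.666 > 0.513, all λₙ > 0.
The n=1 mode decays slowest → dominates as t → ∞.
Asymptotic: v ~ c₁ sin(πx/2) e^{-λ₁t} with decay rate λ₁ ≈ 4.153.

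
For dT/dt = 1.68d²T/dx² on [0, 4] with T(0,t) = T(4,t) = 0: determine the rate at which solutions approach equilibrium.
Eigenvalues: λₙ = 1.68n²π²/4².
First three modes:
  n=1: λ₁ = 1.68π²/4² ≈ 1.036
  n=2: λ₂ = 6.72π²/4² ≈ 4.145 (4× faster decay)
  n=3: λ₃ = 15.12π²/4² ≈ 9.327 (9× faster decay)
As t → ∞, higher modes decay exponentially faster. The n=1 mode dominates: T ~ c₁ sin(πx/4) e^{-λ₁t}.
Decay rate: λ₁ = 1.68π²/4² ≈ 1.036.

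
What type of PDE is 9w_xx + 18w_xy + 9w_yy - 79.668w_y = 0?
With A = 9, B = 18, C = 9, the discriminant is 0. This is a parabolic PDE.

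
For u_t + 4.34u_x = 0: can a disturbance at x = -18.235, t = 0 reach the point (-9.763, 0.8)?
No. Only data at x = -13.235 affects (-9.763, 0.8). Advection has one-way propagation along characteristics.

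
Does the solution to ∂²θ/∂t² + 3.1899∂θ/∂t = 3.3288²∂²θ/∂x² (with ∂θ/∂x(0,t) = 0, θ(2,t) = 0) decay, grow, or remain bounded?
θ → 0. Damping (γ=3.1899) dissipates energy; oscillations decay exponentially.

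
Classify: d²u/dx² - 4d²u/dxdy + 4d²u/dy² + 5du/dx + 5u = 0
Parabolic (discriminant = 0).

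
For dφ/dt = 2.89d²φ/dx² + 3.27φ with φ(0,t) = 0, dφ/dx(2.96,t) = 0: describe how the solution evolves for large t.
φ grows unboundedly. Reaction dominates diffusion (r=3.27 > κπ²/(4L²)≈0.81); solution grows exponentially.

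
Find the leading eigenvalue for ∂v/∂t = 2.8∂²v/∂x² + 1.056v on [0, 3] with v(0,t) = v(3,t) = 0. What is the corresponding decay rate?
Eigenvalues: λₙ = 2.8n²π²/3² - 1.056.
First three modes:
  n=1: λ₁ = 2.8π²/3² - 1.056 ≈ 2.015
  n=2: λ₂ = 11.2π²/3² - 1.056 ≈ 11.226
  n=3: λ₃ = 25.2π²/3² - 1.056 ≈ 26.579
Since 2.8π²/3² ≈ 3.071 > 1.056, all λₙ > 0.
The n=1 mode decays slowest → dominates as t → ∞.
Asymptotic: v ~ c₁ sin(πx/3) e^{-λ₁t} with decay rate λ₁ ≈ 2.015.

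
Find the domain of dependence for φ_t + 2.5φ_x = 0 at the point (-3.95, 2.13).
A single point: x = -9.275. The characteristic through (-3.95, 2.13) is x - 2.5t = const, so x = -3.95 - 2.5·2.13 = -9.275.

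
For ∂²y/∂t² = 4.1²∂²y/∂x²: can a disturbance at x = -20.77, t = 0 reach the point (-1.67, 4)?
No. The domain of dependence is [-18.07, 14.73], and -20.77 is outside this interval.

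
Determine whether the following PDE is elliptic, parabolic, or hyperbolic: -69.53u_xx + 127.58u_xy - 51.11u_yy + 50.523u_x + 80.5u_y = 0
Coefficients: A = -69.53, B = 127.58, C = -51.11. B² - 4AC = 2061.9432, which is positive, so the equation is hyperbolic.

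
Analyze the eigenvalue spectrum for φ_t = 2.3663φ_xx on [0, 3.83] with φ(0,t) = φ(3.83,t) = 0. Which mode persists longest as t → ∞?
Eigenvalues: λₙ = 2.3663n²π²/3.83².
First three modes:
  n=1: λ₁ = 2.3663π²/3.83² ≈ 1.592
  n=2: λ₂ = 9.4652π²/3.83² ≈ 6.368 (4× faster decay)
  n=3: λ₃ = 21.2967π²/3.83² ≈ 14.329 (9× faster decay)
As t → ∞, higher modes decay exponentially faster. The n=1 mode dominates: φ ~ c₁ sin(πx/3.83) e^{-λ₁t}.
Decay rate: λ₁ = 2.3663π²/3.83² ≈ 1.592.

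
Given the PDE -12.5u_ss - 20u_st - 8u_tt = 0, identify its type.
The second-order coefficients are A = -12.5, B = -20, C = -8. Since B² - 4AC = 0 = 0, this is a parabolic PDE.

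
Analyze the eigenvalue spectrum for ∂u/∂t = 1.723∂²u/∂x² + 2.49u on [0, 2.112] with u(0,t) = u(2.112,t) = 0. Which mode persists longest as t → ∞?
Eigenvalues: λₙ = 1.723n²π²/2.112² - 2.49.
First three modes:
  n=1: λ₁ = 1.723π²/2.112² - 2.49 ≈ 1.322
  n=2: λ₂ = 6.892π²/2.112² - 2.49 ≈ 12.76
  n=3: λ₃ = 15.507π²/2.112² - 2.49 ≈ 31.821
Since 1.723π²/2.112² ≈ 3.812 > 2.49, all λₙ > 0.
The n=1 mode decays slowest → dominates as t → ∞.
Asymptotic: u ~ c₁ sin(πx/2.112) e^{-λ₁t} with decay rate λ₁ ≈ 1.322.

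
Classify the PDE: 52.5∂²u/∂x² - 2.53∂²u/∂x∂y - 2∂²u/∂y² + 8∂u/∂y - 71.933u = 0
A = 52.5, B = -2.53, C = -2. Discriminant B² - 4AC = 426.4009. Since 426.4009 > 0, hyperbolic.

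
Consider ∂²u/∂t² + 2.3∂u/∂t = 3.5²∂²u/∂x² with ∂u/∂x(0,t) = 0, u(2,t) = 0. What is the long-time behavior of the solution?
As t → ∞, u → 0. Damping (γ=2.3) dissipates energy; oscillations decay exponentially.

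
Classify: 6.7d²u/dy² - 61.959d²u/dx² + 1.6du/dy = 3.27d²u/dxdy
Rewriting in standard form: -61.959d²u/dx² - 3.27d²u/dxdy + 6.7d²u/dy² + 1.6du/dy = 0. Hyperbolic (discriminant = 1671.1941).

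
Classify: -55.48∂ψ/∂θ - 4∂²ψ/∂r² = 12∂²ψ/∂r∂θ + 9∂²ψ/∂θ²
Rewriting in standard form: -4∂²ψ/∂r² - 12∂²ψ/∂r∂θ - 9∂²ψ/∂θ² - 55.48∂ψ/∂θ = 0. Parabolic (discriminant = 0).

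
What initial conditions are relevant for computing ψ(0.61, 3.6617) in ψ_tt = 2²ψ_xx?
Domain of dependence: [-6.7134, 7.9334]. Signals travel at speed 2, so data within |x - 0.61| ≤ 2·3.6617 = 7.3234 can reach the point.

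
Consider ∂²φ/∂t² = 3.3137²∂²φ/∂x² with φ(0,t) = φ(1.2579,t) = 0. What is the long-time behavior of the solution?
As t → ∞, φ oscillates (no decay). Energy is conserved; the solution oscillates indefinitely as standing waves.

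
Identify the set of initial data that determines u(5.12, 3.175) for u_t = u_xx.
The entire real line. The heat equation has infinite propagation speed: any initial disturbance instantly affects all points (though exponentially small far away).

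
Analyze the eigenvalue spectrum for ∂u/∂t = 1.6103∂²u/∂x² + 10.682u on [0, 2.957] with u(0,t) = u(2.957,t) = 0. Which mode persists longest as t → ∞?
Eigenvalues: λₙ = 1.6103n²π²/2.957² - 10.682.
First three modes:
  n=1: λ₁ = 1.6103π²/2.957² - 10.682 ≈ -8.864
  n=2: λ₂ = 6.4412π²/2.957² - 10.682 ≈ -3.412
  n=3: λ₃ = 14.4927π²/2.957² - 10.682 ≈ 5.677
Since 1.6103π²/2.957² ≈ 1.818 < 10.682, λ₁ < 0.
The n=1 mode grows fastest (−λₙ is largest for n=1) → dominates.
Asymptotic: u ~ c₁ sin(πx/2.957) e^{8.864t} (exponential growth at rate −λ₁ ≈ 8.864).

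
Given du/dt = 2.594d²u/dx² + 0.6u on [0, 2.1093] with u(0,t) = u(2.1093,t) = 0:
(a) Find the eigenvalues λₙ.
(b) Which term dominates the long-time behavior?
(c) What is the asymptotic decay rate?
Eigenvalues: λₙ = 2.594n²π²/2.1093² - 0.6.
First three modes:
  n=1: λ₁ = 2.594π²/2.1093² - 0.6 ≈ 5.154
  n=2: λ₂ = 10.376π²/2.1093² - 0.6 ≈ 22.417
  n=3: λ₃ = 23.346π²/2.1093² - 0.6 ≈ 51.189
Since 2.594π²/2.1093² ≈ 5.754 > 0.6, all λₙ > 0.
The n=1 mode decays slowest → dominates as t → ∞.
Asymptotic: u ~ c₁ sin(πx/2.1093) e^{-λ₁t} with decay rate λ₁ ≈ 5.154.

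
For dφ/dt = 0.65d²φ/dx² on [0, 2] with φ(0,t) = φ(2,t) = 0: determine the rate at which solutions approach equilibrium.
Eigenvalues: λₙ = 0.65n²π²/2².
First three modes:
  n=1: λ₁ = 0.65π²/2² ≈ 1.604
  n=2: λ₂ = 2.6π²/2² ≈ 6.415 (4× faster decay)
  n=3: λ₃ = 5.85π²/2² ≈ 14.434 (9× faster decay)
As t → ∞, higher modes decay exponentially faster. The n=1 mode dominates: φ ~ c₁ sin(πx/2) e^{-λ₁t}.
Decay rate: λ₁ = 0.65π²/2² ≈ 1.604.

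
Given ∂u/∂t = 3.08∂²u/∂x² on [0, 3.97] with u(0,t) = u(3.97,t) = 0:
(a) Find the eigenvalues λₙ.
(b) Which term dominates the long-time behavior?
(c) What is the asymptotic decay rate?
Eigenvalues: λₙ = 3.08n²π²/3.97².
First three modes:
  n=1: λ₁ = 3.08π²/3.97² ≈ 1.929
  n=2: λ₂ = 12.32π²/3.97² ≈ 7.715 (4× faster decay)
  n=3: λ₃ = 27.72π²/3.97² ≈ 17.358 (9× faster decay)
As t → ∞, higher modes decay exponentially faster. The n=1 mode dominates: u ~ c₁ sin(πx/3.97) e^{-λ₁t}.
Decay rate: λ₁ = 3.08π²/3.97² ≈ 1.929.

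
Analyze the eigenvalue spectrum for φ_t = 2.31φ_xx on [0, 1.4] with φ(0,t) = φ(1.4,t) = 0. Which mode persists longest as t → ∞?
Eigenvalues: λₙ = 2.31n²π²/1.4².
First three modes:
  n=1: λ₁ = 2.31π²/1.4² ≈ 11.632
  n=2: λ₂ = 9.24π²/1.4² ≈ 46.528 (4× faster decay)
  n=3: λ₃ = 20.79π²/1.4² ≈ 104.688 (9× faster decay)
As t → ∞, higher modes decay exponentially faster. The n=1 mode dominates: φ ~ c₁ sin(πx/1.4) e^{-λ₁t}.
Decay rate: λ₁ = 2.31π²/1.4² ≈ 11.632.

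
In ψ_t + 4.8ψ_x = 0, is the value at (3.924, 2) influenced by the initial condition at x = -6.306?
No. Only data at x = -5.676 affects (3.924, 2). Advection has one-way propagation along characteristics.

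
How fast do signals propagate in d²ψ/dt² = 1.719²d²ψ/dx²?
Speed = 1.719. Information travels along characteristics x = x₀ ± 1.719t.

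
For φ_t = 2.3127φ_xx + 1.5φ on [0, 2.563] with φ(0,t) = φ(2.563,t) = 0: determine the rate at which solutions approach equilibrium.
Eigenvalues: λₙ = 2.3127n²π²/2.563² - 1.5.
First three modes:
  n=1: λ₁ = 2.3127π²/2.563² - 1.5 ≈ 1.975
  n=2: λ₂ = 9.2508π²/2.563² - 1.5 ≈ 12.399
  n=3: λ₃ = 20.8143π²/2.563² - 1.5 ≈ 29.773
Since 2.3127π²/2.563² ≈ 3.475 > 1.5, all λₙ > 0.
The n=1 mode decays slowest → dominates as t → ∞.
Asymptotic: φ ~ c₁ sin(πx/2.563) e^{-λ₁t} with decay rate λ₁ ≈ 1.975.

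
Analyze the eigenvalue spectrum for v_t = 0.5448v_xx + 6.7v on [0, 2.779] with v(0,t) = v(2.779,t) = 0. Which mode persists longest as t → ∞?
Eigenvalues: λₙ = 0.5448n²π²/2.779² - 6.7.
First three modes:
  n=1: λ₁ = 0.5448π²/2.779² - 6.7 ≈ -6.004
  n=2: λ₂ = 2.1792π²/2.779² - 6.7 ≈ -3.915
  n=3: λ₃ = 4.9032π²/2.779² - 6.7 ≈ -0.434
Since 0.5448π²/2.779² ≈ 0.696 < 6.7, λ₁ < 0.
The n=1 mode grows fastest (−λₙ is largest for n=1) → dominates.
Asymptotic: v ~ c₁ sin(πx/2.779) e^{6.004t} (exponential growth at rate −λ₁ ≈ 6.004).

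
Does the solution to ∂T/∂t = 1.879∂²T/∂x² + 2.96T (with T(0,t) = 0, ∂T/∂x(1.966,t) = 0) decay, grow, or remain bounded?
T grows unboundedly. Reaction dominates diffusion (r=2.96 > κπ²/(4L²)≈1.2); solution grows exponentially.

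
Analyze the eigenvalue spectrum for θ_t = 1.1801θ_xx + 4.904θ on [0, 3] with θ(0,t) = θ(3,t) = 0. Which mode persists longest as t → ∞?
Eigenvalues: λₙ = 1.1801n²π²/3² - 4.904.
First three modes:
  n=1: λ₁ = 1.1801π²/3² - 4.904 ≈ -3.61
  n=2: λ₂ = 4.7204π²/3² - 4.904 ≈ 0.272
  n=3: λ₃ = 10.6209π²/3² - 4.904 ≈ 6.743
Since 1.1801π²/3² ≈ 1.294 < 4.904, λ₁ < 0.
The n=1 mode grows fastest (−λₙ is largest for n=1) → dominates.
Asymptotic: θ ~ c₁ sin(πx/3) e^{3.61t} (exponential growth at rate −λ₁ ≈ 3.61).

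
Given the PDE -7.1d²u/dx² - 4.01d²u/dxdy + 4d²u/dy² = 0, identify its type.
The second-order coefficients are A = -7.1, B = -4.01, C = 4. Since B² - 4AC = 129.6801 > 0, this is a hyperbolic PDE.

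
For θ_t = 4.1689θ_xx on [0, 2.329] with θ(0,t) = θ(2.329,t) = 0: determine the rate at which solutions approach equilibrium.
Eigenvalues: λₙ = 4.1689n²π²/2.329².
First three modes:
  n=1: λ₁ = 4.1689π²/2.329² ≈ 7.585
  n=2: λ₂ = 16.6756π²/2.329² ≈ 30.342 (4× faster decay)
  n=3: λ₃ = 37.5201π²/2.329² ≈ 68.269 (9× faster decay)
As t → ∞, higher modes decay exponentially faster. The n=1 mode dominates: θ ~ c₁ sin(πx/2.329) e^{-λ₁t}.
Decay rate: λ₁ = 4.1689π²/2.329² ≈ 7.585.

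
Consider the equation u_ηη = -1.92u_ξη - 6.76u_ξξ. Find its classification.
Rewriting in standard form: 6.76u_ξξ + 1.92u_ξη + u_ηη = 0. Elliptic. (A = 6.76, B = 1.92, C = 1 gives B² - 4AC = -23.3536.)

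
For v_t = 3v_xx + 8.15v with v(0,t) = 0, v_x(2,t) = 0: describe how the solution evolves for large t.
v grows unboundedly. Reaction dominates diffusion (r=8.15 > κπ²/(4L²)≈1.85); solution grows exponentially.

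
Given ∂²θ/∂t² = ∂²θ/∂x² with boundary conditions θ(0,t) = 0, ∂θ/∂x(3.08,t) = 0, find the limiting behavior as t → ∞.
θ oscillates (no decay). Energy is conserved; the solution oscillates indefinitely as standing waves.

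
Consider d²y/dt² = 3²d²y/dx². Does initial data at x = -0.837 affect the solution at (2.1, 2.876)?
Yes. The domain of dependence is [-6.528, 10.728], and -0.837 ∈ [-6.528, 10.728].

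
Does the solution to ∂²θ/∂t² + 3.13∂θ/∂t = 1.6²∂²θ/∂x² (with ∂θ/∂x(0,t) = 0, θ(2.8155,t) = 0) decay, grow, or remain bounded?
θ → 0. Damping (γ=3.13) dissipates energy; oscillations decay exponentially.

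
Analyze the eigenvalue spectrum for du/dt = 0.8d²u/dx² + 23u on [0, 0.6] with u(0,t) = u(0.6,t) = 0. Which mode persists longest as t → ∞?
Eigenvalues: λₙ = 0.8n²π²/0.6² - 23.
First three modes:
  n=1: λ₁ = 0.8π²/0.6² - 23 ≈ -1.068
  n=2: λ₂ = 3.2π²/0.6² - 23 ≈ 64.73
  n=3: λ₃ = 7.2π²/0.6² - 23 ≈ 174.392
Since 0.8π²/0.6² ≈ 21.932 < 23, λ₁ < 0.
The n=1 mode grows fastest (−λₙ is largest for n=1) → dominates.
Asymptotic: u ~ c₁ sin(πx/0.6) e^{1.068t} (exponential growth at rate −λ₁ ≈ 1.068).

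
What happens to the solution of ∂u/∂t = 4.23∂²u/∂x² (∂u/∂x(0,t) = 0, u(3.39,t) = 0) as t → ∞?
u → 0. Heat escapes through the Dirichlet boundary.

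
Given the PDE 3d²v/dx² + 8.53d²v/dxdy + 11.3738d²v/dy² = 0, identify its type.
The second-order coefficients are A = 3, B = 8.53, C = 11.3738. Since B² - 4AC = -63.7247 < 0, this is an elliptic PDE.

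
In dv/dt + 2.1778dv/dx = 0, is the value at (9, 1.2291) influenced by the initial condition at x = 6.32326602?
Yes. The characteristic through (9, 1.2291) passes through x = 6.32326602.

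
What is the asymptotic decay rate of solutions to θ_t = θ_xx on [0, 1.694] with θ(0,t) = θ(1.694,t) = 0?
Eigenvalues: λₙ = n²π²/1.694².
First three modes:
  n=1: λ₁ = π²/1.694² ≈ 3.439
  n=2: λ₂ = 4π²/1.694² ≈ 13.757 (4× faster decay)
  n=3: λ₃ = 9π²/1.694² ≈ 30.954 (9× faster decay)
As t → ∞, higher modes decay exponentially faster. The n=1 mode dominates: θ ~ c₁ sin(πx/1.694) e^{-λ₁t}.
Decay rate: λ₁ = π²/1.694² ≈ 3.439.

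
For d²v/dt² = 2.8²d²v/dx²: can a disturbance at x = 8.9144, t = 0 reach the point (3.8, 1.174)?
No. The domain of dependence is [0.5128, 7.0872], and 8.9144 is outside this interval.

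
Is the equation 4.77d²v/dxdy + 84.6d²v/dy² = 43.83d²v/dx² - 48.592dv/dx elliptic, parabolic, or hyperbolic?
Rewriting in standard form: -43.83d²v/dx² + 4.77d²v/dxdy + 84.6d²v/dy² + 48.592dv/dx = 0. Computing B² - 4AC with A = -43.83, B = 4.77, C = 84.6: discriminant = 14854.8249 (positive). Answer: hyperbolic.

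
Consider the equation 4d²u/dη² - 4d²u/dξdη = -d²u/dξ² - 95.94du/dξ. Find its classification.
Rewriting in standard form: d²u/dξ² - 4d²u/dξdη + 4d²u/dη² + 95.94du/dξ = 0. Parabolic. (A = 1, B = -4, C = 4 gives B² - 4AC = 0.)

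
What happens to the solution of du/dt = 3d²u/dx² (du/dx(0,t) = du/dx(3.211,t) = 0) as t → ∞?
u → constant (steady state). Heat is conserved (no flux at boundaries); solution approaches the spatial average.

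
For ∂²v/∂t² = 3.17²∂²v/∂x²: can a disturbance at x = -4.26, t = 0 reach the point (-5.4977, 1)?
Yes. The domain of dependence is [-8.6677, -2.3277], and -4.26 ∈ [-8.6677, -2.3277].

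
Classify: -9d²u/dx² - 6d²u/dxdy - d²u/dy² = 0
Parabolic (discriminant = 0).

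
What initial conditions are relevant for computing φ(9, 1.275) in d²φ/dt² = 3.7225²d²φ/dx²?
Domain of dependence: [4.2538125, 13.7461875]. Signals travel at speed 3.7225, so data within |x - 9| ≤ 3.7225·1.275 = 4.7461875 can reach the point.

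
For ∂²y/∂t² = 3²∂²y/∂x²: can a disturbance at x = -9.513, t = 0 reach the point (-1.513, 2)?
No. The domain of dependence is [-7.513, 4.487], and -9.513 is outside this interval.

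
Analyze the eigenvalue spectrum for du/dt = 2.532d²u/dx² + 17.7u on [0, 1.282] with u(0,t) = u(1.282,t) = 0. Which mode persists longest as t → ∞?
Eigenvalues: λₙ = 2.532n²π²/1.282² - 17.7.
First three modes:
  n=1: λ₁ = 2.532π²/1.282² - 17.7 ≈ -2.495
  n=2: λ₂ = 10.128π²/1.282² - 17.7 ≈ 43.12
  n=3: λ₃ = 22.788π²/1.282² - 17.7 ≈ 119.145
Since 2.532π²/1.282² ≈ 15.205 < 17.7, λ₁ < 0.
The n=1 mode grows fastest (−λₙ is largest for n=1) → dominates.
Asymptotic: u ~ c₁ sin(πx/1.282) e^{2.495t} (exponential growth at rate −λ₁ ≈ 2.495).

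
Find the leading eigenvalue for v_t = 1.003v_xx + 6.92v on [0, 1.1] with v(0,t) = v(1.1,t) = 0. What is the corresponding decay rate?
Eigenvalues: λₙ = 1.003n²π²/1.1² - 6.92.
First three modes:
  n=1: λ₁ = 1.003π²/1.1² - 6.92 ≈ 1.261
  n=2: λ₂ = 4.012π²/1.1² - 6.92 ≈ 25.805
  n=3: λ₃ = 9.027π²/1.1² - 6.92 ≈ 66.711
Since 1.003π²/1.1² ≈ 8.181 > 6.92, all λₙ > 0.
The n=1 mode decays slowest → dominates as t → ∞.
Asymptotic: v ~ c₁ sin(πx/1.1) e^{-λ₁t} with decay rate λ₁ ≈ 1.261.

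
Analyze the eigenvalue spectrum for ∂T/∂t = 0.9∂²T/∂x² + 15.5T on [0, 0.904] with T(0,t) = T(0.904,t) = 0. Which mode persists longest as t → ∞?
Eigenvalues: λₙ = 0.9n²π²/0.904² - 15.5.
First three modes:
  n=1: λ₁ = 0.9π²/0.904² - 15.5 ≈ -4.631
  n=2: λ₂ = 3.6π²/0.904² - 15.5 ≈ 27.978
  n=3: λ₃ = 8.1π²/0.904² - 15.5 ≈ 82.325
Since 0.9π²/0.904² ≈ 10.869 < 15.5, λ₁ < 0.
The n=1 mode grows fastest (−λₙ is largest for n=1) → dominates.
Asymptotic: T ~ c₁ sin(πx/0.904) e^{4.631t} (exponential growth at rate −λ₁ ≈ 4.631).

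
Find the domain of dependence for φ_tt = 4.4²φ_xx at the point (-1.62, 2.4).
Domain of dependence: [-12.18, 8.94]. Signals travel at speed 4.4, so data within |x - -1.62| ≤ 4.4·2.4 = 10.56 can reach the point.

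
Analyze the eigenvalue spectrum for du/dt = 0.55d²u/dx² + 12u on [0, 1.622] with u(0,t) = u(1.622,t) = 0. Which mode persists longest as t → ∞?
Eigenvalues: λₙ = 0.55n²π²/1.622² - 12.
First three modes:
  n=1: λ₁ = 0.55π²/1.622² - 12 ≈ -9.937
  n=2: λ₂ = 2.2π²/1.622² - 12 ≈ -3.747
  n=3: λ₃ = 4.95π²/1.622² - 12 ≈ 6.57
Since 0.55π²/1.622² ≈ 2.063 < 12, λ₁ < 0.
The n=1 mode grows fastest (−λₙ is largest for n=1) → dominates.
Asymptotic: u ~ c₁ sin(πx/1.622) e^{9.937t} (exponential growth at rate −λ₁ ≈ 9.937).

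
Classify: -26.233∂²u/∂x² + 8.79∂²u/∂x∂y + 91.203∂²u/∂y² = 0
Hyperbolic (discriminant = 9647.377296).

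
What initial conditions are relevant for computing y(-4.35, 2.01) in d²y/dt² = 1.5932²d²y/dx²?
Domain of dependence: [-7.552332, -1.147668]. Signals travel at speed 1.5932, so data within |x - -4.35| ≤ 1.5932·2.01 = 3.202332 can reach the point.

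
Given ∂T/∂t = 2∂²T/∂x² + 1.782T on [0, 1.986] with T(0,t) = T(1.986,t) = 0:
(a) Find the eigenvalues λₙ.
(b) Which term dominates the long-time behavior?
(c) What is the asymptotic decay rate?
Eigenvalues: λₙ = 2n²π²/1.986² - 1.782.
First three modes:
  n=1: λ₁ = 2π²/1.986² - 1.782 ≈ 3.223
  n=2: λ₂ = 8π²/1.986² - 1.782 ≈ 18.236
  n=3: λ₃ = 18π²/1.986² - 1.782 ≈ 43.26
Since 2π²/1.986² ≈ 5.005 > 1.782, all λₙ > 0.
The n=1 mode decays slowest → dominates as t → ∞.
Asymptotic: T ~ c₁ sin(πx/1.986) e^{-λ₁t} with decay rate λ₁ ≈ 3.223.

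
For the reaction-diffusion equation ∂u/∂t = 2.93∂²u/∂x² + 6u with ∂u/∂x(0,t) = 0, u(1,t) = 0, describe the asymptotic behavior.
u → 0. Diffusion dominates reaction (r=6 < κπ²/(4L²)≈7.23); solution decays.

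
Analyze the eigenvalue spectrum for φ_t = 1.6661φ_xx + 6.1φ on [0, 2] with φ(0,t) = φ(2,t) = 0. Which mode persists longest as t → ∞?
Eigenvalues: λₙ = 1.6661n²π²/2² - 6.1.
First three modes:
  n=1: λ₁ = 1.6661π²/2² - 6.1 ≈ -1.989
  n=2: λ₂ = 6.6644π²/2² - 6.1 ≈ 10.344
  n=3: λ₃ = 14.9949π²/2² - 6.1 ≈ 30.898
Since 1.6661π²/2² ≈ 4.111 < 6.1, λ₁ < 0.
The n=1 mode grows fastest (−λₙ is largest for n=1) → dominates.
Asymptotic: φ ~ c₁ sin(πx/2) e^{1.989t} (exponential growth at rate −λ₁ ≈ 1.989).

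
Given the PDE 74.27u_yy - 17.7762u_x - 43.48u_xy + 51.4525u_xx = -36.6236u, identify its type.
Rewriting in standard form: 51.4525u_xx - 43.48u_xy + 74.27u_yy - 17.7762u_x + 36.6236u = 0. The second-order coefficients are A = 51.4525, B = -43.48, C = 74.27. Since B² - 4AC = -13394.9983 < 0, this is an elliptic PDE.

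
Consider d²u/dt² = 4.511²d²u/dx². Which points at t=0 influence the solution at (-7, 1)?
Domain of dependence: [-11.511, -2.489]. Signals travel at speed 4.511, so data within |x - -7| ≤ 4.511·1 = 4.511 can reach the point.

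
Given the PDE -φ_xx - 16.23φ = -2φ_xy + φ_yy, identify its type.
Rewriting in standard form: -φ_xx + 2φ_xy - φ_yy - 16.23φ = 0. The second-order coefficients are A = -1, B = 2, C = -1. Since B² - 4AC = 0 = 0, this is a parabolic PDE.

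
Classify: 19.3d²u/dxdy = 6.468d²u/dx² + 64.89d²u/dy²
Rewriting in standard form: -6.468d²u/dx² + 19.3d²u/dxdy - 64.89d²u/dy² = 0. Elliptic (discriminant = -1306.34408).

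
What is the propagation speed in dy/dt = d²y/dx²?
Infinite. The heat equation is parabolic, not hyperbolic, so disturbances propagate instantly.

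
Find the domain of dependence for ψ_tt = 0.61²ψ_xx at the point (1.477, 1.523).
Domain of dependence: [0.54797, 2.40603]. Signals travel at speed 0.61, so data within |x - 1.477| ≤ 0.61·1.523 = 0.92903 can reach the point.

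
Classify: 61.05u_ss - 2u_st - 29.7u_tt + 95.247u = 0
Hyperbolic (discriminant = 7256.74).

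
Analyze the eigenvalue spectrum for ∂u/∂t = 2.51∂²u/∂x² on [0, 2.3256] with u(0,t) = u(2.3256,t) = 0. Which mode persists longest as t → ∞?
Eigenvalues: λₙ = 2.51n²π²/2.3256².
First three modes:
  n=1: λ₁ = 2.51π²/2.3256² ≈ 4.58
  n=2: λ₂ = 10.04π²/2.3256² ≈ 18.322 (4× faster decay)
  n=3: λ₃ = 22.59π²/2.3256² ≈ 41.224 (9× faster decay)
As t → ∞, higher modes decay exponentially faster. The n=1 mode dominates: u ~ c₁ sin(πx/2.3256) e^{-λ₁t}.
Decay rate: λ₁ = 2.51π²/2.3256² ≈ 4.58.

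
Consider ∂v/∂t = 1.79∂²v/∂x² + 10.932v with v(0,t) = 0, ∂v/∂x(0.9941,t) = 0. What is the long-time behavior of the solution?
As t → ∞, v grows unboundedly. Reaction dominates diffusion (r=10.932 > κπ²/(4L²)≈4.47); solution grows exponentially.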